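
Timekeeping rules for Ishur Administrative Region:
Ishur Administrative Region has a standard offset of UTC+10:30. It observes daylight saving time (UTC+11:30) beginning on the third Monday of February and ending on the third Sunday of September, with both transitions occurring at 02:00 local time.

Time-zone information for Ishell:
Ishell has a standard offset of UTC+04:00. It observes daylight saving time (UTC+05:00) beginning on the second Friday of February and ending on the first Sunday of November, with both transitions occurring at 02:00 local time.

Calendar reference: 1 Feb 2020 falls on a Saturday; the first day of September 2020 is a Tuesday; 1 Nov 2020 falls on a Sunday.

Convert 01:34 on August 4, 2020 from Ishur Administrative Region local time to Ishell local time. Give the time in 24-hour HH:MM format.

19:04

1 February 2020 is a Saturday, so the first Monday is February 3 and the third is February 17.
1 September 2020 is a Tuesday, so the first Sunday is September 6 and the third is September 20.
August 4, 2020 falls between 17 February and 20 September, so daylight saving is in effect and Ishur Administrative Region is at UTC+11:30.
01:34 Ishur Administrative Region − 11h30m = 14:04 UTC (rolling into the previous day, 3 August 2020).
1 February 2020 is a Saturday, so the first Friday is February 7 and the second is February 14.
1 November 2020 is a Sunday, so the first Sunday is November 1.
At the standard offset (UTC+04:00), 14:04 UTC + 4h = 18:04 Ishell standard time.
The standard-time date in Ishell, August 3, 2020, lies within the daylight-saving period (14 February – 1 November), so Ishell is on daylight time, UTC+05:00.
14:04 UTC + 5h = 19:04 Ishell.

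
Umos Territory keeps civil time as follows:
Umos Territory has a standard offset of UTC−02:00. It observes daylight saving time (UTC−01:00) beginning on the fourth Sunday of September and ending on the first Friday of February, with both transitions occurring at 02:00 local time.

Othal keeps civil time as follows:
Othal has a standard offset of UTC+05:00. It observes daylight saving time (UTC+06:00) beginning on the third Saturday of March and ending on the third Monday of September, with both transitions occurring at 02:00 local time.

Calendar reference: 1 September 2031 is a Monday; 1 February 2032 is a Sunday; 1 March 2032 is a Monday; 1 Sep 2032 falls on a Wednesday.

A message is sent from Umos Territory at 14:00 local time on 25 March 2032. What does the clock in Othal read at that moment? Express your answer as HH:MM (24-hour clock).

1 September 2031 is a Monday, so the first Sunday is September 7 and the fourth is September 28.
1 February 2032 is a Sunday, so the first Friday is February 6.
25 March 2032 is outside the daylight-saving period (28 September 2031 – 6 February 2032), so Umos Territory is on standard time, UTC−02:00.
14:00 Umos Territory + 2h = 16:00 UTC.
1 March 2032 is a Monday, so the first Saturday is March 6 and the third is March 20.
1 September 2032 is a Wednesday, so the first Monday is September 6 and the third is September 20.
At the standard offset (UTC+05:00), 16:00 UTC + 5h = 21:00 Othal standard time.
Daylight saving runs 20 March – 20 September; the standard-time date in Othal, 25 March 2032, is inside that window, so Othal is at UTC+06:00.
16:00 UTC + 6h = 22:00 Othal.

22:00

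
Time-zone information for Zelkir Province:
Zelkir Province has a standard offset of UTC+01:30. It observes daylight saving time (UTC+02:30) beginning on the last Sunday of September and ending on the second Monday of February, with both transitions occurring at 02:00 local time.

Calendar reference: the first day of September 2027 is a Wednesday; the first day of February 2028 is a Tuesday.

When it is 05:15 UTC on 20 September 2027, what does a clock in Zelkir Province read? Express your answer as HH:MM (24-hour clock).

1 September 2027 is a Wednesday, so Sundays fall on 5, 12, 19, 26; the last is September 26.
1 February 2028 is a Tuesday, so the first Monday is February 7 and the second is February 14.
At the standard offset (UTC+01:30), 05:15 UTC + 1h30m = 06:45 Zelkir Province standard time.
The standard-time date in Zelkir Province, 20 September 2027, is outside the daylight-saving period (26 September 2027 – 14 February 2028), so Zelkir Province is on standard time, UTC+01:30.
05:15 UTC + 1h30m = 06:45 local.

06:45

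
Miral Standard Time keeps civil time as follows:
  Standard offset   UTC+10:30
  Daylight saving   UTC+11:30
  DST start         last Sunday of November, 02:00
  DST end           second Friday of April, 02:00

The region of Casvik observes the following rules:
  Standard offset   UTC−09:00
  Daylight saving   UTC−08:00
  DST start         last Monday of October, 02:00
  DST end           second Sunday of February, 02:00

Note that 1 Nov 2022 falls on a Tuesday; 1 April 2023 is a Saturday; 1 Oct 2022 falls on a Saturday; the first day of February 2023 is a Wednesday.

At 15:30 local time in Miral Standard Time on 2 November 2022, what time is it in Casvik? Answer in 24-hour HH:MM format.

1 November 2022 is a Tuesday, so Sundays fall on 6, 13, 20, 27; the last is November 27.
1 April 2023 is a Saturday, so the first Friday is April 7 and the second is April 14.
Daylight saving runs 27 November 2022 – 14 April 2023; 2 November 2022 is outside that window, so Miral Standard Time is on standard time at UTC+10:30.
15:30 Miral Standard Time − 10h30m = 05:00 UTC.
1 October 2022 is a Saturday, so Mondays fall on 3, 10, 17, 24, 31; the last is October 31.
1 February 2023 is a Wednesday, so the first Sunday is February 5 and the second is February 12.
At the standard offset (UTC−09:00), 05:00 UTC − 9h = 20:00 Casvik standard time (rolling into the previous day, 1 November 2022).
The standard-time date in Casvik, 1 November 2022, falls between 31 October 2022 and 12 February 2023, so daylight saving is in effect and Casvik is at UTC−08:00.
05:00 UTC − 8h = 21:00 Casvik (rolling into the previous day, 1 November 2022).

21:00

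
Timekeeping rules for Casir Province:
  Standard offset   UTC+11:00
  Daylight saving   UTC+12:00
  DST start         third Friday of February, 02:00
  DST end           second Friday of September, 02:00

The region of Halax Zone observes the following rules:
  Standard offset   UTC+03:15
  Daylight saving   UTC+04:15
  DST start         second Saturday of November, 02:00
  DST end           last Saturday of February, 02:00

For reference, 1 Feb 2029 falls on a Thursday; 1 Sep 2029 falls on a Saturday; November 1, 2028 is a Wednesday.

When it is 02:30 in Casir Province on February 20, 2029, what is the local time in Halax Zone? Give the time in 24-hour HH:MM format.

18:45

1 February 2029 is a Thursday, so the first Friday is February 2 and the third is February 16.
1 September 2029 is a Saturday, so the first Friday is September 7 and the second is September 14.
February 20, 2029 falls between 16 February and 14 September, so daylight saving is in effect and Casir Province is at UTC+12:00.
02:30 Casir Province − 12h = 14:30 UTC (rolling into the previous day, 19 February 2029).
1 November 2028 is a Wednesday, so the first Saturday is November 4 and the second is November 11.
1 February 2029 is a Thursday, so Saturdays fall on 3, 10, 17, 24; the last is February 24.
At the standard offset (UTC+03:15), 14:30 UTC + 3h15m = 17:45 Halax Zone standard time.
The standard-time date in Halax Zone, February 19, 2029, falls between 11 November 2028 and 24 February 2029, so daylight saving is in effect and Halax Zone is at UTC+04:15.
14:30 UTC + 4h15m = 18:45 Halax Zone.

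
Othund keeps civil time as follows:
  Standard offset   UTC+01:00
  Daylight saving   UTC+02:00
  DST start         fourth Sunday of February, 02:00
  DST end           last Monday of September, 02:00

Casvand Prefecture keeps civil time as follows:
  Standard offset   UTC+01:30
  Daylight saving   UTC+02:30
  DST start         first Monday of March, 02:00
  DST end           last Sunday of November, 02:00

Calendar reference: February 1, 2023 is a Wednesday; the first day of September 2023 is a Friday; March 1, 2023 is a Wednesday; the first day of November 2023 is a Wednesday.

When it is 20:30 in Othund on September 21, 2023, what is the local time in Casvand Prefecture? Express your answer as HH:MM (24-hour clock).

1 February 2023 is a Wednesday, so the first Sunday is February 5 and the fourth is February 26.
1 September 2023 is a Friday, so Mondays fall on 4, 11, 18, 25; the last is September 25.
Daylight saving runs 26 February – 25 September; September 21, 2023 is inside that window, so Othund is at UTC+02:00.
20:30 Othund − 2h = 18:30 UTC.
1 March 2023 is a Wednesday, so the first Monday is March 6.
1 November 2023 is a Wednesday, so Sundays fall on 5, 12, 19, 26; the last is November 26.
At the standard offset (UTC+01:30), 18:30 UTC + 1h30m = 20:00 Casvand Prefecture standard time.
Daylight saving runs 6 March – 26 November; the standard-time date in Casvand Prefecture, September 21, 2023, is inside that window, so Casvand Prefecture is at UTC+02:30.
18:30 UTC + 2h30m = 21:00 Casvand Prefecture.

21:00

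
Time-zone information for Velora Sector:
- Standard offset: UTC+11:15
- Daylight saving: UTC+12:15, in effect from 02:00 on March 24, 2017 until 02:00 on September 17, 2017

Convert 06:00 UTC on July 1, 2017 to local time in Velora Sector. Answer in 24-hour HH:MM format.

At the standard offset (UTC+11:15), 06:00 UTC + 11h15m = 17:15 Velora Sector standard time.
Daylight saving runs 24 March – 17 September; the standard-time date in Velora Sector, July 1, 2017, is inside that window, so Velora Sector is at UTC+12:15.
06:00 UTC + 12h15m = 18:15 local.

18:15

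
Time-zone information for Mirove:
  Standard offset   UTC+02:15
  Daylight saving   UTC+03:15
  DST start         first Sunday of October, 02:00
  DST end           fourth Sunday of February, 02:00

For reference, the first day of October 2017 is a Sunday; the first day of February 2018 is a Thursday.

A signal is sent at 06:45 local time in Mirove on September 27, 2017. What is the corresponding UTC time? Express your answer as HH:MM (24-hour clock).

1 October 2017 is a Sunday, so the first Sunday is October 1.
1 February 2018 is a Thursday, so the first Sunday is February 4 and the fourth is February 25.
September 27, 2017 does not fall between 1 October 2017 and 25 February 2018, so daylight saving is not in effect and Mirove is at UTC+02:15.
06:45 local − 2h15m = 04:30 UTC.

04:30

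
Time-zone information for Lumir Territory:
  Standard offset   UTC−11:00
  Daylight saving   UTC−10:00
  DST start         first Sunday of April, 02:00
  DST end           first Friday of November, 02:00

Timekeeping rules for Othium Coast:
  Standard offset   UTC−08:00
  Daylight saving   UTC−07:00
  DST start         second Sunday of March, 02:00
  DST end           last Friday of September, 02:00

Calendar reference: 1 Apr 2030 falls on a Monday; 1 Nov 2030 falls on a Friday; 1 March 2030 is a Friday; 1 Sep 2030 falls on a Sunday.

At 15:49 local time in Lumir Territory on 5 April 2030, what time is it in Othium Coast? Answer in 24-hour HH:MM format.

19:49

1 April 2030 is a Monday, so the first Sunday is April 7.
1 November 2030 is a Friday, so the first Friday is November 1.
Daylight saving runs 7 April – 1 November; 5 April 2030 is outside that window, so Lumir Territory is on standard time at UTC−11:00.
15:49 Lumir Territory + 11h = 02:49 UTC (rolling into the next day, 6 April 2030).
1 March 2030 is a Friday, so the first Sunday is March 3 and the second is March 10.
1 September 2030 is a Sunday, so Fridays fall on 6, 13, 20, 27; the last is September 27.
At the standard offset (UTC−08:00), 02:49 UTC − 8h = 18:49 Othium Coast standard time (rolling into the previous day, 5 April 2030).
The standard-time date in Othium Coast, 5 April 2030, falls between 10 March and 27 September, so daylight saving is in effect and Othium Coast is at UTC−07:00.
02:49 UTC − 7h = 19:49 Othium Coast (rolling into the previous day, 5 April 2030).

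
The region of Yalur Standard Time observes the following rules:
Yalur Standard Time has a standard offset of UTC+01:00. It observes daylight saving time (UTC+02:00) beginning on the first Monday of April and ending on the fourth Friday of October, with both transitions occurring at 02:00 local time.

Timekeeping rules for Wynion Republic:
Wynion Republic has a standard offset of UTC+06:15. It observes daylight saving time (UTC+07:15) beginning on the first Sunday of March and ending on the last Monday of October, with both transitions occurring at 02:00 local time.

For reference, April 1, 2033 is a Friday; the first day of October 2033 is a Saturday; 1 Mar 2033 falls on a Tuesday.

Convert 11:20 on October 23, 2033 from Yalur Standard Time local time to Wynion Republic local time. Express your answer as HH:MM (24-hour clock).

16:35

1 April 2033 is a Friday, so the first Monday is April 4.
1 October 2033 is a Saturday, so the first Friday is October 7 and the fourth is October 28.
October 23, 2033 lies within the daylight-saving period (4 April – 28 October), so Yalur Standard Time is on daylight time, UTC+02:00.
11:20 Yalur Standard Time − 2h = 09:20 UTC.
1 March 2033 is a Tuesday, so the first Sunday is March 6.
1 October 2033 is a Saturday, so Mondays fall on 3, 10, 17, 24, 31; the last is October 31.
At the standard offset (UTC+06:15), 09:20 UTC + 6h15m = 15:35 Wynion Republic standard time.
The standard-time date in Wynion Republic, October 23, 2033, lies within the daylight-saving period (6 March – 31 October), so Wynion Republic is on daylight time, UTC+07:15.
09:20 UTC + 7h15m = 16:35 Wynion Republic.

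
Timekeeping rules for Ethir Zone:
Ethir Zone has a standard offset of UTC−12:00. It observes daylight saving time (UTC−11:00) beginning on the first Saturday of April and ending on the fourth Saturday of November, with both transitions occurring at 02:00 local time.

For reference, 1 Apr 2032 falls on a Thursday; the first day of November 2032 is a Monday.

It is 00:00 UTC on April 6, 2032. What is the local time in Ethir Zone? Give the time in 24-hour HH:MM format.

1 April 2032 is a Thursday, so the first Saturday is April 3.
1 November 2032 is a Monday, so the first Saturday is November 6 and the fourth is November 27.
At the standard offset (UTC−12:00), 00:00 UTC − 12h = 12:00 Ethir Zone standard time (rolling into the previous day, 5 April 2032).
The standard-time date in Ethir Zone, April 5, 2032, falls between 3 April and 27 November, so daylight saving is in effect and Ethir Zone is at UTC−11:00.
00:00 UTC − 11h = 13:00 local (rolling into the previous day, 5 April 2032).

13:00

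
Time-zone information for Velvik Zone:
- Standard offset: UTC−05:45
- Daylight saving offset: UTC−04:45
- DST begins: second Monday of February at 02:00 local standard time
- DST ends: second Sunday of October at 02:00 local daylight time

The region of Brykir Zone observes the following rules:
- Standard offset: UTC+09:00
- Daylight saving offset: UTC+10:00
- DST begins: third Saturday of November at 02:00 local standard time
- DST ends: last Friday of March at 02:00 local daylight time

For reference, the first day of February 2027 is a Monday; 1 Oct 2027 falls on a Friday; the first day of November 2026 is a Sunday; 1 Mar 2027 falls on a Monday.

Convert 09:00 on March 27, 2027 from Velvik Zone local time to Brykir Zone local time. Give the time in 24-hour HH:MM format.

22:45

1 February 2027 is a Monday, so the first Monday is February 1 and the second is February 8.
1 October 2027 is a Friday, so the first Sunday is October 3 and the second is October 10.
March 27, 2027 lies within the daylight-saving period (8 February – 10 October), so Velvik Zone is on daylight time, UTC−04:45.
09:00 Velvik Zone + 4h45m = 13:45 UTC.
1 November 2026 is a Sunday, so the first Saturday is November 7 and the third is November 21.
1 March 2027 is a Monday, so Fridays fall on 5, 12, 19, 26; the last is March 26.
At the standard offset (UTC+09:00), 13:45 UTC + 9h = 22:45 Brykir Zone standard time.
Daylight saving runs 21 November 2026 – 26 March 2027; the standard-time date in Brykir Zone, March 27, 2027, is outside that window, so Brykir Zone is on standard time at UTC+09:00.
13:45 UTC + 9h = 22:45 Brykir Zone.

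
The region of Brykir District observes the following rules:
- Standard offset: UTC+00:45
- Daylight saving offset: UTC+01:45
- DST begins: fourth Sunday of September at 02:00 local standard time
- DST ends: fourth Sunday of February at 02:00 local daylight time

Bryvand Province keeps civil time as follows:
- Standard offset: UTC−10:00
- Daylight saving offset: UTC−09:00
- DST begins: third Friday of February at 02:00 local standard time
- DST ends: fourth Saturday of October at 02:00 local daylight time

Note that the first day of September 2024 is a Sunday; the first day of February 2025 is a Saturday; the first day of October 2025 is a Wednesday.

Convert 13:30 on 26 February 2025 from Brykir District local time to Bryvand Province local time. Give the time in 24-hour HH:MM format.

03:45

1 September 2024 is a Sunday, so the first Sunday is September 1 and the fourth is September 22.
1 February 2025 is a Saturday, so the first Sunday is February 2 and the fourth is February 23.
26 February 2025 is outside the daylight-saving period (22 September 2024 – 23 February 2025), so Brykir District is on standard time, UTC+00:45.
13:30 Brykir District − 0h45m = 12:45 UTC.
1 February 2025 is a Saturday, so the first Friday is February 7 and the third is February 21.
1 October 2025 is a Wednesday, so the first Saturday is October 4 and the fourth is October 25.
At the standard offset (UTC−10:00), 12:45 UTC − 10h = 02:45 Bryvand Province standard time.
Daylight saving runs 21 February – 25 October; the standard-time date in Bryvand Province, 26 February 2025, is inside that window, so Bryvand Province is at UTC−09:00.
12:45 UTC − 9h = 03:45 Bryvand Province.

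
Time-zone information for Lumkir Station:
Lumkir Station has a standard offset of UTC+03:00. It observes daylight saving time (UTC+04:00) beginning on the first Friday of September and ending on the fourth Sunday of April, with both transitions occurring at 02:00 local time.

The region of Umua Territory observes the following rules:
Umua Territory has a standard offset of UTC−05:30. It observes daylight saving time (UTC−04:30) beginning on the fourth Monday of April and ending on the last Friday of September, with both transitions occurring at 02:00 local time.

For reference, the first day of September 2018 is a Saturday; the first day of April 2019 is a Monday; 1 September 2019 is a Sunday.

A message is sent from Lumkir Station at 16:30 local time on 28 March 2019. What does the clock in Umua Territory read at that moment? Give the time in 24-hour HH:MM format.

07:00

1 September 2018 is a Saturday, so the first Friday is September 7.
1 April 2019 is a Monday, so the first Sunday is April 7 and the fourth is April 28.
28 March 2019 falls between 7 September 2018 and 28 April 2019, so daylight saving is in effect and Lumkir Station is at UTC+04:00.
16:30 Lumkir Station − 4h = 12:30 UTC.
1 April 2019 is a Monday, so the first Monday is April 1 and the fourth is April 22.
1 September 2019 is a Sunday, so Fridays fall on 6, 13, 20, 27; the last is September 27.
At the standard offset (UTC−05:30), 12:30 UTC − 5h30m = 07:00 Umua Territory standard time.
Daylight saving runs 22 April – 27 September; the standard-time date in Umua Territory, 28 March 2019, is outside that window, so Umua Territory is on standard time at UTC−05:30.
12:30 UTC − 5h30m = 07:00 Umua Territory.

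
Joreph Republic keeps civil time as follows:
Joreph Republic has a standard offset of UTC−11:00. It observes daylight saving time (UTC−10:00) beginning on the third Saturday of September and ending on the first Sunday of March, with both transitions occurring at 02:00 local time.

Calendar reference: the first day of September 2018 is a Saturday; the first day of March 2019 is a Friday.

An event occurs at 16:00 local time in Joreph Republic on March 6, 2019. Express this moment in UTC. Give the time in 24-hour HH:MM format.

1 September 2018 is a Saturday, so the first Saturday is September 1 and the third is September 15.
1 March 2019 is a Friday, so the first Sunday is March 3.
March 6, 2019 is outside the daylight-saving period (15 September 2018 – 3 March 2019), so Joreph Republic is on standard time, UTC−11:00.
16:00 local + 11h = 03:00 UTC (rolling into the next day, 7 March 2019).

03:00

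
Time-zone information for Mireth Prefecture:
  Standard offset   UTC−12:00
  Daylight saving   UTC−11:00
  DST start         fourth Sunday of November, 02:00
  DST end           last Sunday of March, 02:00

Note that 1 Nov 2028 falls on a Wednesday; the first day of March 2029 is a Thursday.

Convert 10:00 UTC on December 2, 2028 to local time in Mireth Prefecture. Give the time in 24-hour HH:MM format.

1 November 2028 is a Wednesday, so the first Sunday is November 5 and the fourth is November 26.
1 March 2029 is a Thursday, so Sundays fall on 4, 11, 18, 25; the last is March 25.
At the standard offset (UTC−12:00), 10:00 UTC − 12h = 22:00 Mireth Prefecture standard time (rolling into the previous day, 1 December 2028).
Daylight saving runs 26 November 2028 – 25 March 2029; the standard-time date in Mireth Prefecture, December 1, 2028, is inside that window, so Mireth Prefecture is at UTC−11:00.
10:00 UTC − 11h = 23:00 local (rolling into the previous day, 1 December 2028).

23:00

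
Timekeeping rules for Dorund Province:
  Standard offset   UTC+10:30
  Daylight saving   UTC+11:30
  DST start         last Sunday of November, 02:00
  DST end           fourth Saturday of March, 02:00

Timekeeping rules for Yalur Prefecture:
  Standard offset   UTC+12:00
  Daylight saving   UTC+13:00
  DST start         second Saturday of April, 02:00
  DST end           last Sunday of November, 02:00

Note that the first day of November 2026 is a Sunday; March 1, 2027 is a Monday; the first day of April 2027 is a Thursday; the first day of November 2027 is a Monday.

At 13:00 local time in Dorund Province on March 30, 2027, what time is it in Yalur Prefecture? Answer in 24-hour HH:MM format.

14:30

1 November 2026 is a Sunday, so Sundays fall on 1, 8, 15, 22, 29; the last is November 29.
1 March 2027 is a Monday, so the first Saturday is March 6 and the fourth is March 27.
March 30, 2027 does not fall between 29 November 2026 and 27 March 2027, so daylight saving is not in effect and Dorund Province is at UTC+10:30.
13:00 Dorund Province − 10h30m = 02:30 UTC.
1 April 2027 is a Thursday, so the first Saturday is April 3 and the second is April 10.
1 November 2027 is a Monday, so Sundays fall on 7, 14, 21, 28; the last is November 28.
At the standard offset (UTC+12:00), 02:30 UTC + 12h = 14:30 Yalur Prefecture standard time.
Daylight saving runs 10 April – 28 November; the standard-time date in Yalur Prefecture, March 30, 2027, is outside that window, so Yalur Prefecture is on standard time at UTC+12:00.
02:30 UTC + 12h = 14:30 Yalur Prefecture.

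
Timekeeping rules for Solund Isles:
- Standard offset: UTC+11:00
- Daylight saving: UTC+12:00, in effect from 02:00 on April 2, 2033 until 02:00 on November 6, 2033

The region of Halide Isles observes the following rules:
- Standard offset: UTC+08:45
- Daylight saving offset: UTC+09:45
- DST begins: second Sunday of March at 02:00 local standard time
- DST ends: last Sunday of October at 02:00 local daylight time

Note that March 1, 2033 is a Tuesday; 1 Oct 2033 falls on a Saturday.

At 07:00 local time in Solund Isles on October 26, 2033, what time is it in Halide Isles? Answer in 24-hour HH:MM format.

04:45

October 26, 2033 falls between 2 April and 6 November, so daylight saving is in effect and Solund Isles is at UTC+12:00.
07:00 Solund Isles − 12h = 19:00 UTC (rolling into the previous day, 25 October 2033).
1 March 2033 is a Tuesday, so the first Sunday is March 6 and the second is March 13.
1 October 2033 is a Saturday, so Sundays fall on 2, 9, 16, 23, 30; the last is October 30.
At the standard offset (UTC+08:45), 19:00 UTC + 8h45m = 03:45 Halide Isles standard time (rolling into the next day, 26 October 2033).
The standard-time date in Halide Isles, October 26, 2033, falls between 13 March and 30 October, so daylight saving is in effect and Halide Isles is at UTC+09:45.
19:00 UTC + 9h45m = 04:45 Halide Isles (rolling into the next day, 26 October 2033).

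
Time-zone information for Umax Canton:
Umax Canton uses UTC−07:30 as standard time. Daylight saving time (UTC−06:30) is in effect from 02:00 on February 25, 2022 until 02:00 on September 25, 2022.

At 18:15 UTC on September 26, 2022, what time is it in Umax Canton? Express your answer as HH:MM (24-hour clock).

At the standard offset (UTC−07:30), 18:15 UTC − 7h30m = 10:45 Umax Canton standard time.
The standard-time date in Umax Canton, September 26, 2022, is outside the daylight-saving period (25 February – 25 September), so Umax Canton is on standard time, UTC−07:30.
18:15 UTC − 7h30m = 10:45 local.

10:45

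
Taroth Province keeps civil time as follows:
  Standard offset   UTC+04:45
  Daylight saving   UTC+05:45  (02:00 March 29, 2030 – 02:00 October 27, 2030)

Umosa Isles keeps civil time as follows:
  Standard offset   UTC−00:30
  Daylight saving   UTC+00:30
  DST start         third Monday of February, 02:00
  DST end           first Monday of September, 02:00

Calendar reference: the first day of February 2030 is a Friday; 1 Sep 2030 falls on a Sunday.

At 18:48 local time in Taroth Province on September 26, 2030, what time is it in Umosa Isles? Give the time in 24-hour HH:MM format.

Daylight saving runs 29 March – 27 October; September 26, 2030 is inside that window, so Taroth Province is at UTC+05:45.
18:48 Taroth Province − 5h45m = 13:03 UTC.
1 February 2030 is a Friday, so the first Monday is February 4 and the third is February 18.
1 September 2030 is a Sunday, so the first Monday is September 2.
At the standard offset (UTC−00:30), 13:03 UTC − 0h30m = 12:33 Umosa Isles standard time.
The standard-time date in Umosa Isles, September 26, 2030, does not fall between 18 February and 2 September, so daylight saving is not in effect and Umosa Isles is at UTC−00:30.
13:03 UTC − 0h30m = 12:33 Umosa Isles.

12:33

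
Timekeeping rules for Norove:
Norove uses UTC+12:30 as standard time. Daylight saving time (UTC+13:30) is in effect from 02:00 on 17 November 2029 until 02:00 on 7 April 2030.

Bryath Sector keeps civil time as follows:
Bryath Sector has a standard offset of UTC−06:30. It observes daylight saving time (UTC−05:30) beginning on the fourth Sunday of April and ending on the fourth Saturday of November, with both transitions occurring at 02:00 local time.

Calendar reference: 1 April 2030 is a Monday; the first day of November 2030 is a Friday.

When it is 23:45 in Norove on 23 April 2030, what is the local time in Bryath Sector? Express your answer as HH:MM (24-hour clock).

04:45

Daylight saving runs 17 November 2029 – 7 April 2030; 23 April 2030 is outside that window, so Norove is on standard time at UTC+12:30.
23:45 Norove − 12h30m = 11:15 UTC.
1 April 2030 is a Monday, so the first Sunday is April 7 and the fourth is April 28.
1 November 2030 is a Friday, so the first Saturday is November 2 and the fourth is November 23.
At the standard offset (UTC−06:30), 11:15 UTC − 6h30m = 04:45 Bryath Sector standard time.
The standard-time date in Bryath Sector, 23 April 2030, is outside the daylight-saving period (28 April – 23 November), so Bryath Sector is on standard time, UTC−06:30.
11:15 UTC − 6h30m = 04:45 Bryath Sector.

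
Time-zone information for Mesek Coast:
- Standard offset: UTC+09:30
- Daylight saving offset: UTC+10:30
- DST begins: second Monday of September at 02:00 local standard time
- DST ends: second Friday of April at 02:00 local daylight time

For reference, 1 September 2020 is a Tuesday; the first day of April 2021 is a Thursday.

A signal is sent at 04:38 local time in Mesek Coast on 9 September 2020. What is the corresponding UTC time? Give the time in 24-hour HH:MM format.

1 September 2020 is a Tuesday, so the first Monday is September 7 and the second is September 14.
1 April 2021 is a Thursday, so the first Friday is April 2 and the second is April 9.
9 September 2020 is outside the daylight-saving period (14 September 2020 – 9 April 2021), so Mesek Coast is on standard time, UTC+09:30.
04:38 local − 9h30m = 19:08 UTC (rolling into the previous day, 8 September 2020).

19:08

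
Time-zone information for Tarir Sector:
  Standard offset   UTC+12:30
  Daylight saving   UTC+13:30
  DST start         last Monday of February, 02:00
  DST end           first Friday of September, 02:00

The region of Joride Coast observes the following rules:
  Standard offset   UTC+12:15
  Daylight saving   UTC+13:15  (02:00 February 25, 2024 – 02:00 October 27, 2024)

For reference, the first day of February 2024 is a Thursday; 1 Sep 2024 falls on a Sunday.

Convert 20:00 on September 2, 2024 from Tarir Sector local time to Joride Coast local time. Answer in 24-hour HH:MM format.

1 February 2024 is a Thursday, so Mondays fall on 5, 12, 19, 26; the last is February 26.
1 September 2024 is a Sunday, so the first Friday is September 6.
September 2, 2024 lies within the daylight-saving period (26 February – 6 September), so Tarir Sector is on daylight time, UTC+13:30.
20:00 Tarir Sector − 13h30m = 06:30 UTC.
At the standard offset (UTC+12:15), 06:30 UTC + 12h15m = 18:45 Joride Coast standard time.
The standard-time date in Joride Coast, September 2, 2024, lies within the daylight-saving period (25 February – 27 October), so Joride Coast is on daylight time, UTC+13:15.
06:30 UTC + 13h15m = 19:45 Joride Coast.

19:45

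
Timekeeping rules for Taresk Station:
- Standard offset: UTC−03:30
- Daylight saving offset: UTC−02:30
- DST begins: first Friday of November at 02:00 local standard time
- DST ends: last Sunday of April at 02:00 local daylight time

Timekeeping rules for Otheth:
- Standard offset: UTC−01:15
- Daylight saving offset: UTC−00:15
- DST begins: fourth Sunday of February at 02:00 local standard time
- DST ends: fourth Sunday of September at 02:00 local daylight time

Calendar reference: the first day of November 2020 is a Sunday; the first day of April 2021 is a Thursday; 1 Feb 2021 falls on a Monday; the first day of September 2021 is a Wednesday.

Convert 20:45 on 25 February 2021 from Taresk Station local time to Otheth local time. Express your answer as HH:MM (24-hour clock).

1 November 2020 is a Sunday, so the first Friday is November 6.
1 April 2021 is a Thursday, so Sundays fall on 4, 11, 18, 25; the last is April 25.
25 February 2021 lies within the daylight-saving period (6 November 2020 – 25 April 2021), so Taresk Station is on daylight time, UTC−02:30.
20:45 Taresk Station + 2h30m = 23:15 UTC.
1 February 2021 is a Monday, so the first Sunday is February 7 and the fourth is February 28.
1 September 2021 is a Wednesday, so the first Sunday is September 5 and the fourth is September 26.
At the standard offset (UTC−01:15), 23:15 UTC − 1h15m = 22:00 Otheth standard time.
Daylight saving runs 28 February – 26 September; the standard-time date in Otheth, 25 February 2021, is outside that window, so Otheth is on standard time at UTC−01:15.
23:15 UTC − 1h15m = 22:00 Otheth.

22:00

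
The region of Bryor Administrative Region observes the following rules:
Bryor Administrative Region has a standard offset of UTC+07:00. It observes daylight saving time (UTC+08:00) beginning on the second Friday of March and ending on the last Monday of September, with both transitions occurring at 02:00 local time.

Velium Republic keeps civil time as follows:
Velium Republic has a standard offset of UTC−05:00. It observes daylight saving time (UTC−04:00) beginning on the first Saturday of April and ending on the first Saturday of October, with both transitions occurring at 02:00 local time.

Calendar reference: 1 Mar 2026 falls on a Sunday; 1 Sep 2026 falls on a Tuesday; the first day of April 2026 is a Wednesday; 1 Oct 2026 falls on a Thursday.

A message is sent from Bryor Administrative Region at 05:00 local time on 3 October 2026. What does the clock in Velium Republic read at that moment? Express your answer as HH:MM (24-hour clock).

1 March 2026 is a Sunday, so the first Friday is March 6 and the second is March 13.
1 September 2026 is a Tuesday, so Mondays fall on 7, 14, 21, 28; the last is September 28.
3 October 2026 is outside the daylight-saving period (13 March – 28 September), so Bryor Administrative Region is on standard time, UTC+07:00.
05:00 Bryor Administrative Region − 7h = 22:00 UTC (rolling into the previous day, 2 October 2026).
1 April 2026 is a Wednesday, so the first Saturday is April 4.
1 October 2026 is a Thursday, so the first Saturday is October 3.
At the standard offset (UTC−05:00), 22:00 UTC − 5h = 17:00 Velium Republic standard time.
The standard-time date in Velium Republic, 2 October 2026, falls between 4 April and 3 October, so daylight saving is in effect and Velium Republic is at UTC−04:00.
22:00 UTC − 4h = 18:00 Velium Republic.

18:00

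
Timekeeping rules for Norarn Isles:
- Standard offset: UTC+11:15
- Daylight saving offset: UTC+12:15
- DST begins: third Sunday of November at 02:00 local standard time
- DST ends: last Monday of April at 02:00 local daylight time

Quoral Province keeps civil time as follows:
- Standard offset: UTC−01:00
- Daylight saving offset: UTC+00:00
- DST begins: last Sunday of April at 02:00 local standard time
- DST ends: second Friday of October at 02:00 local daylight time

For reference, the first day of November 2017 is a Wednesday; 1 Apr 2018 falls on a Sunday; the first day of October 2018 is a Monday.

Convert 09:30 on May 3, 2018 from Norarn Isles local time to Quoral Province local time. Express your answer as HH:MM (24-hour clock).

22:15

1 November 2017 is a Wednesday, so the first Sunday is November 5 and the third is November 19.
1 April 2018 is a Sunday, so Mondays fall on 2, 9, 16, 23, 30; the last is April 30.
May 3, 2018 does not fall between 19 November 2017 and 30 April 2018, so daylight saving is not in effect and Norarn Isles is at UTC+11:15.
09:30 Norarn Isles − 11h15m = 22:15 UTC (rolling into the previous day, 2 May 2018).
1 April 2018 is a Sunday, so Sundays fall on 1, 8, 15, 22, 29; the last is April 29.
1 October 2018 is a Monday, so the first Friday is October 5 and the second is October 12.
At the standard offset (UTC−01:00), 22:15 UTC − 1h = 21:15 Quoral Province standard time.
The standard-time date in Quoral Province, May 2, 2018, lies within the daylight-saving period (29 April – 12 October), so Quoral Province is on daylight time, UTC+00:00.
22:15 UTC + 0h = 22:15 Quoral Province.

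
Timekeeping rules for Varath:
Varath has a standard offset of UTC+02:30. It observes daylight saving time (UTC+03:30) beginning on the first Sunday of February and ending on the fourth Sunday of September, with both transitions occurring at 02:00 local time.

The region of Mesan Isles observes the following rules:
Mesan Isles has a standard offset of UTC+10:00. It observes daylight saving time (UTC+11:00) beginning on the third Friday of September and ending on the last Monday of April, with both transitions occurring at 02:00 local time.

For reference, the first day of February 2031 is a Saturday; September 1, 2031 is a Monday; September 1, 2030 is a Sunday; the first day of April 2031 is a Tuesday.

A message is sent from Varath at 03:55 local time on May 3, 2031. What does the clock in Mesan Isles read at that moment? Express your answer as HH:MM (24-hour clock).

1 February 2031 is a Saturday, so the first Sunday is February 2.
1 September 2031 is a Monday, so the first Sunday is September 7 and the fourth is September 28.
May 3, 2031 falls between 2 February and 28 September, so daylight saving is in effect and Varath is at UTC+03:30.
03:55 Varath − 3h30m = 00:25 UTC.
1 September 2030 is a Sunday, so the first Friday is September 6 and the third is September 20.
1 April 2031 is a Tuesday, so Mondays fall on 7, 14, 21, 28; the last is April 28.
At the standard offset (UTC+10:00), 00:25 UTC + 10h = 10:25 Mesan Isles standard time.
The standard-time date in Mesan Isles, May 3, 2031, is outside the daylight-saving period (20 September 2030 – 28 April 2031), so Mesan Isles is on standard time, UTC+10:00.
00:25 UTC + 10h = 10:25 Mesan Isles.

10:25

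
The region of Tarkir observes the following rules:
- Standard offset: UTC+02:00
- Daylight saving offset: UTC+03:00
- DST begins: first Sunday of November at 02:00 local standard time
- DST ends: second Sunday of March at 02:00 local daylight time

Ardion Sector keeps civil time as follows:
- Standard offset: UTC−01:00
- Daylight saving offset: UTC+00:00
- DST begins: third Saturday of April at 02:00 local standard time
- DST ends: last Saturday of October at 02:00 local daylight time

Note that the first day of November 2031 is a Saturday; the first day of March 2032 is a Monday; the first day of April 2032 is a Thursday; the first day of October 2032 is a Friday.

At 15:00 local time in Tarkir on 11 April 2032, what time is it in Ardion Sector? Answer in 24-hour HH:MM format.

12:00

1 November 2031 is a Saturday, so the first Sunday is November 2.
1 March 2032 is a Monday, so the first Sunday is March 7 and the second is March 14.
11 April 2032 does not fall between 2 November 2031 and 14 March 2032, so daylight saving is not in effect and Tarkir is at UTC+02:00.
15:00 Tarkir − 2h = 13:00 UTC.
1 April 2032 is a Thursday, so the first Saturday is April 3 and the third is April 17.
1 October 2032 is a Friday, so Saturdays fall on 2, 9, 16, 23, 30; the last is October 30.
At the standard offset (UTC−01:00), 13:00 UTC − 1h = 12:00 Ardion Sector standard time.
Daylight saving runs 17 April – 30 October; the standard-time date in Ardion Sector, 11 April 2032, is outside that window, so Ardion Sector is on standard time at UTC−01:00.
13:00 UTC − 1h = 12:00 Ardion Sector.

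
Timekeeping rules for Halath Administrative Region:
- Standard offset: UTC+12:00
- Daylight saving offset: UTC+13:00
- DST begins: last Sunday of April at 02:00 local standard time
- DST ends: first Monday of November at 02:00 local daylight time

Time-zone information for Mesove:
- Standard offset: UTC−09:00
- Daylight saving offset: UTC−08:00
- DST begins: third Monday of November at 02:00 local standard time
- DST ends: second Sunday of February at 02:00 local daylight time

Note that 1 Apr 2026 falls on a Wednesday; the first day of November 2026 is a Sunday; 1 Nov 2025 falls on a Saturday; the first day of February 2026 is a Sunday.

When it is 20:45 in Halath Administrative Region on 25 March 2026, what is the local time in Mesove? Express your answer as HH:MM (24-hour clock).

23:45

1 April 2026 is a Wednesday, so Sundays fall on 5, 12, 19, 26; the last is April 26.
1 November 2026 is a Sunday, so the first Monday is November 2.
25 March 2026 does not fall between 26 April and 2 November, so daylight saving is not in effect and Halath Administrative Region is at UTC+12:00.
20:45 Halath Administrative Region − 12h = 08:45 UTC.
1 November 2025 is a Saturday, so the first Monday is November 3 and the third is November 17.
1 February 2026 is a Sunday, so the first Sunday is February 1 and the second is February 8.
At the standard offset (UTC−09:00), 08:45 UTC − 9h = 23:45 Mesove standard time (rolling into the previous day, 24 March 2026).
The standard-time date in Mesove, 24 March 2026, does not fall between 17 November 2025 and 8 February 2026, so daylight saving is not in effect and Mesove is at UTC−09:00.
08:45 UTC − 9h = 23:45 Mesove (rolling into the previous day, 24 March 2026).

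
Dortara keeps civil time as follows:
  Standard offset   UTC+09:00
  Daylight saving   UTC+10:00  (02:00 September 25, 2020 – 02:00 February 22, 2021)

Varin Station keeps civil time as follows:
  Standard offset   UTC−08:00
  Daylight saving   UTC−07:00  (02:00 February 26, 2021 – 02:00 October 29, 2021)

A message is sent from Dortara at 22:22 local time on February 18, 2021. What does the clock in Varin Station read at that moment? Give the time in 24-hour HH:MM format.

04:22

Daylight saving runs 25 September 2020 – 22 February 2021; February 18, 2021 is inside that window, so Dortara is at UTC+10:00.
22:22 Dortara − 10h = 12:22 UTC.
At the standard offset (UTC−08:00), 12:22 UTC − 8h = 04:22 Varin Station standard time.
The standard-time date in Varin Station, February 18, 2021, does not fall between 26 February and 29 October, so daylight saving is not in effect and Varin Station is at UTC−08:00.
12:22 UTC − 8h = 04:22 Varin Station.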